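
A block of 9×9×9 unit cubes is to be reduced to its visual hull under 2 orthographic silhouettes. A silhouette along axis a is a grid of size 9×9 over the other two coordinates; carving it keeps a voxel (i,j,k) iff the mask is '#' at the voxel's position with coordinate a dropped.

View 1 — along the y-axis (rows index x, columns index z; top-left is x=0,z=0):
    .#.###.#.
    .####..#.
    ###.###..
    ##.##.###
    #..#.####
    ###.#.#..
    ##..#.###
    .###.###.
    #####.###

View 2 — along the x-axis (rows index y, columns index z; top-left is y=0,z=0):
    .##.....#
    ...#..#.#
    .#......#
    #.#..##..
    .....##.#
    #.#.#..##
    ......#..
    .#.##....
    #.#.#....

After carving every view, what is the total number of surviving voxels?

initial block: 9^3 = 729
carve view 1 (along y, XZ-mask fill 54/81): 486 voxels remain
carve view 2 (along x, YZ-mask fill 27/81): 158 voxels remain

voxel count = 158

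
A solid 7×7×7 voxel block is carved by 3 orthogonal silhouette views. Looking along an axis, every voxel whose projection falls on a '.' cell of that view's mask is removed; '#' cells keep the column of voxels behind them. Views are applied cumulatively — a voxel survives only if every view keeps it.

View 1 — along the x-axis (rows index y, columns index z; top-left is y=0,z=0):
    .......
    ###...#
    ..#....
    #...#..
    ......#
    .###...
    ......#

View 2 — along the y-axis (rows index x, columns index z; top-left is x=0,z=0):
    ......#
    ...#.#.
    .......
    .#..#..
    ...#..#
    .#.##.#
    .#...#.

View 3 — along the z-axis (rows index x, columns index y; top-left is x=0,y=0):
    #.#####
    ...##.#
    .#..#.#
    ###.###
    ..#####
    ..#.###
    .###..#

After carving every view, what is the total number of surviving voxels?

full grid |V| = 343
carve view 1 (along x, YZ-mask fill 12/49): 84 voxels remain
carve view 2 (along y, XZ-mask fill 13/49): 20 voxels remain
carve view 3 (along z, XY-mask fill 31/49): 12 voxels remain

remaining voxels: 12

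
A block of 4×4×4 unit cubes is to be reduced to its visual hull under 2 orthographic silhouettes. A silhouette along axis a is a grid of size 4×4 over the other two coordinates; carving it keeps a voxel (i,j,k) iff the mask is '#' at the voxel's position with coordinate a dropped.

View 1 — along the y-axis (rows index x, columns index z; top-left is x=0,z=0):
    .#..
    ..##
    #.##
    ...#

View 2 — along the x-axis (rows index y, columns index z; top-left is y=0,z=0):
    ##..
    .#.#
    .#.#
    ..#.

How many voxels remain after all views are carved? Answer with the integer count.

|visual hull| = 12

start: 4×4×4 = 64 voxels
  1. axis=1 (XZ plane), |mask|=7  ⇒  voxels=28
  2. axis=0 (YZ plane), |mask|=7  ⇒  voxels=12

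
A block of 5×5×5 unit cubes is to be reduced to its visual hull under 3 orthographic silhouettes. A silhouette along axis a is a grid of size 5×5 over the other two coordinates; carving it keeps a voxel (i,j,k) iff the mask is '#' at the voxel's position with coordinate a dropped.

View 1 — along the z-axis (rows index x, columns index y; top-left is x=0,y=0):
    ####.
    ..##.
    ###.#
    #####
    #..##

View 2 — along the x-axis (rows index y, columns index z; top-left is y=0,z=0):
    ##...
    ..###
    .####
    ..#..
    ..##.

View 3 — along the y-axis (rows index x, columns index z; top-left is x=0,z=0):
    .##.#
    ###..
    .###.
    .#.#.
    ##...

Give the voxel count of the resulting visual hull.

initial block: 5^3 = 125
after view 1 [z-axis, 18 of 25 cells solid] → remaining = 90
after view 2 [x-axis, 12 of 25 cells solid] → remaining = 43
after view 3 [y-axis, 13 of 25 cells solid] → remaining = 25

25 voxels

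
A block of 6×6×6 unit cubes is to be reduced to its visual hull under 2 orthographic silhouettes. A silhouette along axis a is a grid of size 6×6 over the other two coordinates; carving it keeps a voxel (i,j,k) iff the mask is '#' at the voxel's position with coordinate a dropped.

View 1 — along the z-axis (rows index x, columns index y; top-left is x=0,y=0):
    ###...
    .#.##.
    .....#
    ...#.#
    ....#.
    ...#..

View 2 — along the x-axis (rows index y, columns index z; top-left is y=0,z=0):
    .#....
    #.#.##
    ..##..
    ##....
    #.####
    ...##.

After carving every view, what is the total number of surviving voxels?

before carving: 216 voxels (6×6×6)
after view 1 [z-axis, 11 of 36 cells solid] → remaining = 66
after view 2 [x-axis, 16 of 36 cells solid] → remaining = 31

remaining voxels: 31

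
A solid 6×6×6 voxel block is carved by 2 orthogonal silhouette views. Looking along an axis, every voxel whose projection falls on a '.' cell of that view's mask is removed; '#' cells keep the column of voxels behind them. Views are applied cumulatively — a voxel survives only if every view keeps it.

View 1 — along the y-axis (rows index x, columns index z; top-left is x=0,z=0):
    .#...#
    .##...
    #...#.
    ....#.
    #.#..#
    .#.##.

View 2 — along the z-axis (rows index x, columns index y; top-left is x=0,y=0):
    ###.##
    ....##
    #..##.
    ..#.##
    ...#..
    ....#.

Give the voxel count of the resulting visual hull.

initial block: 6^3 = 216
  1. axis=1 (XZ plane), |mask|=13  ⇒  voxels=78
  2. axis=2 (XY plane), |mask|=15  ⇒  voxels=29

|visual hull| = 29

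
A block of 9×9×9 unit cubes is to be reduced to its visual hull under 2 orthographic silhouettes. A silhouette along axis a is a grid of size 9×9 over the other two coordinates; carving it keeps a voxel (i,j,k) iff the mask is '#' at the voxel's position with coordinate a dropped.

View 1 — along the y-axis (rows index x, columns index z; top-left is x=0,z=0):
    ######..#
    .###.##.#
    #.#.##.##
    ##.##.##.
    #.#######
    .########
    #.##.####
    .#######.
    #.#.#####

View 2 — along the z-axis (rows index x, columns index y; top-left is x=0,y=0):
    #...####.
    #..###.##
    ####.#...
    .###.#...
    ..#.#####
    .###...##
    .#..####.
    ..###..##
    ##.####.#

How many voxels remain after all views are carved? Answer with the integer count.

start: 9×9×9 = 729 voxels
V1 y: intersect with XZ mask (62 set) -- 558 left
V2 z: intersect with XY mask (48 set) -- 332 left

|visual hull| = 332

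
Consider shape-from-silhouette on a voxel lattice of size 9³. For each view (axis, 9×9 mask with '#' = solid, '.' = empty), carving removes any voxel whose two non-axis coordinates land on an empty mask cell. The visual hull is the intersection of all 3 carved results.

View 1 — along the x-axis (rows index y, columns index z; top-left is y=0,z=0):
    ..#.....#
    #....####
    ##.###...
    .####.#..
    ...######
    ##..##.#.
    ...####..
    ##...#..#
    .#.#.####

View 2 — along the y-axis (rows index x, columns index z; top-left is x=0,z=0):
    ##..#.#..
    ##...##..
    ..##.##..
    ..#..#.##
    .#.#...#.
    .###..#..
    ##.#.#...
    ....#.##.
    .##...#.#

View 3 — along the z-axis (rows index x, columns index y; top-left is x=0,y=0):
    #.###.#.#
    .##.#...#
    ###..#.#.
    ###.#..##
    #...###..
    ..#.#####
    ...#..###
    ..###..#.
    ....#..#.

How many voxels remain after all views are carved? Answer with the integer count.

initial block: 9^3 = 729
V1 x: intersect with YZ mask (42 set) -- 378 left
V2 y: intersect with XZ mask (34 set) -- 160 left
V3 z: intersect with XY mask (41 set) -- 80 left

|visual hull| = 80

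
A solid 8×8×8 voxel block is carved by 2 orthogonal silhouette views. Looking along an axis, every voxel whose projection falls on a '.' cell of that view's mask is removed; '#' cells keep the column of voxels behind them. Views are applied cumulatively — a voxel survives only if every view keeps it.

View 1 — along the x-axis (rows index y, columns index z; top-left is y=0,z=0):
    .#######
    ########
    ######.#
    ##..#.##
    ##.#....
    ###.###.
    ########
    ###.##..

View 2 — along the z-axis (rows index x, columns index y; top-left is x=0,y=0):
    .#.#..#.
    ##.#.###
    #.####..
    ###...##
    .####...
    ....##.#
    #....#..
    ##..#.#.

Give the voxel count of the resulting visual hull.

|visual hull| = 199

full grid |V| = 512
  1. axis=0 (YZ plane), |mask|=49  ⇒  voxels=392
  2. axis=2 (XY plane), |mask|=32  ⇒  voxels=199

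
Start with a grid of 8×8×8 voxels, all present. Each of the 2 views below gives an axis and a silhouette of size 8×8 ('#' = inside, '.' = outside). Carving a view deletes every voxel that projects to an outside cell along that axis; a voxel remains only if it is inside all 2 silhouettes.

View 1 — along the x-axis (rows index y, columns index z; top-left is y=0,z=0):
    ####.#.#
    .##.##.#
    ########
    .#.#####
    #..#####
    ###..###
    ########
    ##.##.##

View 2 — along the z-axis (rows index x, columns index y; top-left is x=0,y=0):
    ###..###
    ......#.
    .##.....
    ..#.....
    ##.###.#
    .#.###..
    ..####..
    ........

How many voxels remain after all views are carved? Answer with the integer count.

initial block: 8^3 = 512
  1. axis=0 (YZ plane), |mask|=51  ⇒  voxels=408
  2. axis=2 (XY plane), |mask|=24  ⇒  voxels=152

152 voxels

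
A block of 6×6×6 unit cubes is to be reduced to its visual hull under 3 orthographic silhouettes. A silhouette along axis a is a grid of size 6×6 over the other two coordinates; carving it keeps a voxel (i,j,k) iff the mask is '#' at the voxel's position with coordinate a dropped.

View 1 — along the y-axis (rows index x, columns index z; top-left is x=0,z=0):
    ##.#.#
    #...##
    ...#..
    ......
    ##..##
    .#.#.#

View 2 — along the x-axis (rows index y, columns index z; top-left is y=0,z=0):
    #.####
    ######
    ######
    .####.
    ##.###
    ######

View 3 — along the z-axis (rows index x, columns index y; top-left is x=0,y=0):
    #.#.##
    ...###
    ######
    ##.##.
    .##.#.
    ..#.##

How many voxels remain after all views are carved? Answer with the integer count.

start: 6×6×6 = 216 voxels
[1] y-view keeps 15 columns → grid now 90
[2] x-view keeps 32 columns → grid now 80
[3] z-view keeps 23 columns → grid now 49

|visual hull| = 49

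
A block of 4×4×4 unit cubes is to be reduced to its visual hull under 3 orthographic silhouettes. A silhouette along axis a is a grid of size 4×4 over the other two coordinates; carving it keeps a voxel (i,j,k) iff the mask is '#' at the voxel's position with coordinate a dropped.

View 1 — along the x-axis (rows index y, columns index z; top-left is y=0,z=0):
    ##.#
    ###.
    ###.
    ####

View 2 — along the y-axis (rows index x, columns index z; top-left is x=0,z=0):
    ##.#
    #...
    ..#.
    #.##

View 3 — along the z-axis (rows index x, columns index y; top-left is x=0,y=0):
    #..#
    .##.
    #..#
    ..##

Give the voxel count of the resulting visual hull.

|visual hull| = 14

initial block: 4^3 = 64
carve view 1 (along x, YZ-mask fill 13/16): 52 voxels remain
carve view 2 (along y, XZ-mask fill 8/16): 26 voxels remain
carve view 3 (along z, XY-mask fill 8/16): 14 voxels remain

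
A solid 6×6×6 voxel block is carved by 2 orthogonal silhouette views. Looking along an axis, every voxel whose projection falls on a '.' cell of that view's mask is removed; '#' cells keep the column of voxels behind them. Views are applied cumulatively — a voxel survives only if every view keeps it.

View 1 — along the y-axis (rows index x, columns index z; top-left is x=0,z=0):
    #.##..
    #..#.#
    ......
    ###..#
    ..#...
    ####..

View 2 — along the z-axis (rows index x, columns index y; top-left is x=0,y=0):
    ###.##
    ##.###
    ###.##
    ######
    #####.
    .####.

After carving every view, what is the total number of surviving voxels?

75 voxels

before carving: 216 voxels (6×6×6)
carve view 1 (along y, XZ-mask fill 15/36): 90 voxels remain
carve view 2 (along z, XY-mask fill 30/36): 75 voxels remain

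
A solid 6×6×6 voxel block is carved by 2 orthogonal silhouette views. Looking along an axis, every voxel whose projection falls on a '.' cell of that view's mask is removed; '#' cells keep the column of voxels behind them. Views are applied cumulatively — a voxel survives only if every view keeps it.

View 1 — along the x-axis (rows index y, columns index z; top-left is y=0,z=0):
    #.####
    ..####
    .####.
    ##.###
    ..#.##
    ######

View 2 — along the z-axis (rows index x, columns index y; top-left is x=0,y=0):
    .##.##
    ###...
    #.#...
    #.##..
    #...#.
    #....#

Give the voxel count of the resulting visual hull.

full grid |V| = 216
carve view 1 (along x, YZ-mask fill 27/36): 162 voxels remain
carve view 2 (along z, XY-mask fill 16/36): 72 voxels remain

|visual hull| = 72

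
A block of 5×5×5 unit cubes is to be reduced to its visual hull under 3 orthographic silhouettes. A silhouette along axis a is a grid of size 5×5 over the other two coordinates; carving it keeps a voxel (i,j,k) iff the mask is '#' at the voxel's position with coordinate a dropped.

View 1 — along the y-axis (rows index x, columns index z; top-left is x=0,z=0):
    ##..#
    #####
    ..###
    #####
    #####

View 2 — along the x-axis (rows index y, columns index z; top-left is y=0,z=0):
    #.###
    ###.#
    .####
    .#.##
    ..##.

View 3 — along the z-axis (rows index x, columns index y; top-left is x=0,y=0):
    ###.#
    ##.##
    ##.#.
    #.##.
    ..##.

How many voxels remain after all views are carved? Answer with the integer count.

remaining voxels: 45

before carving: 125 voxels (5×5×5)
V1 y: intersect with XZ mask (21 set) -- 105 left
V2 x: intersect with YZ mask (17 set) -- 72 left
V3 z: intersect with XY mask (16 set) -- 45 left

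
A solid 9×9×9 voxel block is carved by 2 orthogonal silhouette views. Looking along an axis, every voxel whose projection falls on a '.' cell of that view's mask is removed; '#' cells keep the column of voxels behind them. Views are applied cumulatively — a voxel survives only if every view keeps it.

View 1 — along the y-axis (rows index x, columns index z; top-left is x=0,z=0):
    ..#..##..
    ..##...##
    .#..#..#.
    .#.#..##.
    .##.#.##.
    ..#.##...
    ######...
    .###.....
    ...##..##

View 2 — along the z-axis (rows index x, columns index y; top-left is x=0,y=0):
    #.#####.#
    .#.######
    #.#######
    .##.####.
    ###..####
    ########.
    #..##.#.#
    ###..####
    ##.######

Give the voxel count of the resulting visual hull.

239 voxels

before carving: 729 voxels (9×9×9)
V1 y: intersect with XZ mask (35 set) -- 315 left
V2 z: intersect with XY mask (63 set) -- 239 left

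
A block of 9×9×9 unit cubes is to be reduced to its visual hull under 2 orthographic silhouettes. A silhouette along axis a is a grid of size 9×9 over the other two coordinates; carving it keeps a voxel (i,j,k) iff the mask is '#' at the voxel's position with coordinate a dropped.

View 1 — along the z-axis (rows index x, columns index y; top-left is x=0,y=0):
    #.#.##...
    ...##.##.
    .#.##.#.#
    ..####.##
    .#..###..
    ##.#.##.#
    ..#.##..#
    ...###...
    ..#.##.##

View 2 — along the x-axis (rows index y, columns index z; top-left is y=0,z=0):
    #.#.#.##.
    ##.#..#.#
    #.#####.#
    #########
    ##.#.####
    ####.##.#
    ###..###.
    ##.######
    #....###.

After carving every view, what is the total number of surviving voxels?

initial block: 9^3 = 729
step 1: project along z, AND mask (41/81) → |grid| = 369
step 2: project along x, AND mask (58/81) → |grid| = 271

|visual hull| = 271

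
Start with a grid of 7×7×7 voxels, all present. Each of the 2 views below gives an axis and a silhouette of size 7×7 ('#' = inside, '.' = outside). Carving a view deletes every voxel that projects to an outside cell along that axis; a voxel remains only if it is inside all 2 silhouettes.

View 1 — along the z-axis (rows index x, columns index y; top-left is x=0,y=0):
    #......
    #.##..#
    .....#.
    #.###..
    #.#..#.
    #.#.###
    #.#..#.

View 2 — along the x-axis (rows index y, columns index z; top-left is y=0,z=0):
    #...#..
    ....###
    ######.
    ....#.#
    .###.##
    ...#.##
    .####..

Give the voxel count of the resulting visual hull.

|visual hull| = 76

full grid |V| = 343
[1] z-view keeps 21 columns → grid now 147
[2] x-view keeps 25 columns → grid now 76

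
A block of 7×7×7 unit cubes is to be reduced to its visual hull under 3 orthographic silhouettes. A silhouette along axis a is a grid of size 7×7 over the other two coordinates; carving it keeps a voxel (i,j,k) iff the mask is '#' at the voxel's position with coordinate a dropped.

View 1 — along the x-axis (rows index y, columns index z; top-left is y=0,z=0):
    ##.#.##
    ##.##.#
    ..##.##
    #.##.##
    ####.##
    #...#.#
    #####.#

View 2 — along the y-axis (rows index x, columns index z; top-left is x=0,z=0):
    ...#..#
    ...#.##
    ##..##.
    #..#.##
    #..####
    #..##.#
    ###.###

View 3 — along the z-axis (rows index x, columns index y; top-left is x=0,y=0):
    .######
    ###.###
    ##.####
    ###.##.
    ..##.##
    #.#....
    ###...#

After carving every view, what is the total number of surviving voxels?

full grid |V| = 343
[1] x-view keeps 34 columns → grid now 238
[2] y-view keeps 28 columns → grid now 146
[3] z-view keeps 33 columns → grid now 92

92 voxels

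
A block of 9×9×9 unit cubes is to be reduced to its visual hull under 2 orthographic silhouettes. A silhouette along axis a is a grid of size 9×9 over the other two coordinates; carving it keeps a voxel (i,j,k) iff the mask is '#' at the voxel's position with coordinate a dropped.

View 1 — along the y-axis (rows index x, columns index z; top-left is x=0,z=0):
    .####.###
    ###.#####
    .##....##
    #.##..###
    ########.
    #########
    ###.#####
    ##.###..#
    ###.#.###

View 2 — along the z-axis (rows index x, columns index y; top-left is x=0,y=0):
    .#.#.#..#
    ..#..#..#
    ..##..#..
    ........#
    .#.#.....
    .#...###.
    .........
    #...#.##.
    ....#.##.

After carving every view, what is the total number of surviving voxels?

voxel count = 167

full grid |V| = 729
[1] y-view keeps 63 columns → grid now 567
[2] z-view keeps 24 columns → grid now 167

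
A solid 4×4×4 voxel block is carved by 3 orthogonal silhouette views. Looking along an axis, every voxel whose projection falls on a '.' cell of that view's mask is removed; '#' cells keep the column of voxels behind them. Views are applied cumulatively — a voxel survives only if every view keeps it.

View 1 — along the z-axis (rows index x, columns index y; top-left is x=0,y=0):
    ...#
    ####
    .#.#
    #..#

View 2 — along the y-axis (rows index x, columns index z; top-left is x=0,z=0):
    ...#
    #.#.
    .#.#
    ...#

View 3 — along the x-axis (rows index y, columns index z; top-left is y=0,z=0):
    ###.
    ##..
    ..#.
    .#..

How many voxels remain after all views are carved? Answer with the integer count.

start: 4×4×4 = 64 voxels
V1 z: intersect with XY mask (9 set) -- 36 left
V2 y: intersect with XZ mask (6 set) -- 15 left
V3 x: intersect with YZ mask (7 set) -- 6 left

remaining voxels: 6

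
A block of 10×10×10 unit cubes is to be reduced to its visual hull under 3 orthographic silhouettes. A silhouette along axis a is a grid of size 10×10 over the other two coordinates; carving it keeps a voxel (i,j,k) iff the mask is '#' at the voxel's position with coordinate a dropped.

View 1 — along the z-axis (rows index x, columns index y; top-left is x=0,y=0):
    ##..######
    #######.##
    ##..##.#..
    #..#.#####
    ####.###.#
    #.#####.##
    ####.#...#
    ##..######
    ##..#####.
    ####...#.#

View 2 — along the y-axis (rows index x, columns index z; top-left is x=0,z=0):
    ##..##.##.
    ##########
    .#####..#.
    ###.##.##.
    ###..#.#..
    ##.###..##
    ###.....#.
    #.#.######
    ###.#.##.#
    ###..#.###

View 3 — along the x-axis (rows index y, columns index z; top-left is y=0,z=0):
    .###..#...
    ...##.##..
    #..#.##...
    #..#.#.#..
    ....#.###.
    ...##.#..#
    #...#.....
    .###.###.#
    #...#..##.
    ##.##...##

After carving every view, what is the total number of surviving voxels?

remaining voxels: 201

before carving: 1000 voxels (10×10×10)
carve view 1 (along z, XY-mask fill 72/100): 720 voxels remain
carve view 2 (along y, XZ-mask fill 67/100): 492 voxels remain
carve view 3 (along x, YZ-mask fill 43/100): 201 voxels remain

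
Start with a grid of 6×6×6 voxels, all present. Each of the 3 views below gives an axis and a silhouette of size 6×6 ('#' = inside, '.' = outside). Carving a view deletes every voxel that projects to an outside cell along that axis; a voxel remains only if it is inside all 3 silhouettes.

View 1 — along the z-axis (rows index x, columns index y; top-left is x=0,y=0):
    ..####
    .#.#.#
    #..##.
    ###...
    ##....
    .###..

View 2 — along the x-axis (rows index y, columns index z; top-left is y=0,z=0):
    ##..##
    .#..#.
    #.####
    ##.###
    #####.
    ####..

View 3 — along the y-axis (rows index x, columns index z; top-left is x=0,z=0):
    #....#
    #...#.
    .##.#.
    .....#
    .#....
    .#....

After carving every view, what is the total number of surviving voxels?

before carving: 216 voxels (6×6×6)
step 1: project along z, AND mask (18/36) → |grid| = 108
step 2: project along x, AND mask (25/36) → |grid| = 73
step 3: project along y, AND mask (10/36) → |grid| = 23

voxel count = 23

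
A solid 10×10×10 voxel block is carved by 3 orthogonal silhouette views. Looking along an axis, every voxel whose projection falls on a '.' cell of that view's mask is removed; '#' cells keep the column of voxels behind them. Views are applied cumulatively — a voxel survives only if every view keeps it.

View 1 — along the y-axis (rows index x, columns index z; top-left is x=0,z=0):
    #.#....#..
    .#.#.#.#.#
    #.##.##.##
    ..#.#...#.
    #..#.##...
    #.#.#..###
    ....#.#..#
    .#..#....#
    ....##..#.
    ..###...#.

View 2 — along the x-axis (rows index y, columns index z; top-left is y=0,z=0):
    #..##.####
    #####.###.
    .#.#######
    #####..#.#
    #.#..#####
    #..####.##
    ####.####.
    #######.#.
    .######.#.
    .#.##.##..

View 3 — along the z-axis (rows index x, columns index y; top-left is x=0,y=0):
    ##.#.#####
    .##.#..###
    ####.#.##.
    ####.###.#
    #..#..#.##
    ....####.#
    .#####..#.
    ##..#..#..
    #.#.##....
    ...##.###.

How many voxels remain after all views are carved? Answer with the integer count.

remaining voxels: 169

start: 10×10×10 = 1000 voxels
V1 y: intersect with XZ mask (41 set) -- 410 left
V2 x: intersect with YZ mask (72 set) -- 293 left
V3 z: intersect with XY mask (58 set) -- 169 left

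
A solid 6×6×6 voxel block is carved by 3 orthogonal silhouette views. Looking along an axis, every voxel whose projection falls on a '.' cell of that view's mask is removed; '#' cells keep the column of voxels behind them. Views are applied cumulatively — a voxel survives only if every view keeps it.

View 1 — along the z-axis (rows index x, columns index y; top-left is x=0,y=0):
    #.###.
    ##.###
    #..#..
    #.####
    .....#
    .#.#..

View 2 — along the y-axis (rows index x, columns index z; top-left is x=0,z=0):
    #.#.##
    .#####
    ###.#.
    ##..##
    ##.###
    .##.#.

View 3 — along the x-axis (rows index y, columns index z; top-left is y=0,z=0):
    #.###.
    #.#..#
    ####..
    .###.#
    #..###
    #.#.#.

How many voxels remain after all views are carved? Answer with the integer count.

voxel count = 45

initial block: 6^3 = 216
step 1: project along z, AND mask (19/36) → |grid| = 114
step 2: project along y, AND mask (25/36) → |grid| = 80
step 3: project along x, AND mask (22/36) → |grid| = 45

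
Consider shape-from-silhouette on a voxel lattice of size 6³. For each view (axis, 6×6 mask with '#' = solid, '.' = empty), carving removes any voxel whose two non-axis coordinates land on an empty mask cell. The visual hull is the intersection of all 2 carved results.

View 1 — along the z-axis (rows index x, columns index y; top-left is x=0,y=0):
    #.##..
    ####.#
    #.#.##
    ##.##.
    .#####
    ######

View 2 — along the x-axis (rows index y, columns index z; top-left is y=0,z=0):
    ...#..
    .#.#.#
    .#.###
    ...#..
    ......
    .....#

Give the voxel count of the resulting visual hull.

initial block: 6^3 = 216
after view 1 [z-axis, 27 of 36 cells solid] → remaining = 162
after view 2 [x-axis, 10 of 36 cells solid] → remaining = 46

remaining voxels: 46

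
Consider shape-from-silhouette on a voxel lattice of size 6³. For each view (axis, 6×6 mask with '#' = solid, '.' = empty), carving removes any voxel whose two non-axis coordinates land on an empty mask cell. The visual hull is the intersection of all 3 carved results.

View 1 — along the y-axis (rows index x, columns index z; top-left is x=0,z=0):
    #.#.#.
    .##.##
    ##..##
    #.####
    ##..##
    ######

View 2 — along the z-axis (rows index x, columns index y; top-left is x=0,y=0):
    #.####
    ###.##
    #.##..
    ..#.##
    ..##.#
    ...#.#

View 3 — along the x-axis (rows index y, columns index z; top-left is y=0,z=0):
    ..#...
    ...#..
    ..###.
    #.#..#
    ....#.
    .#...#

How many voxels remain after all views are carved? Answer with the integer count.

30 voxels

full grid |V| = 216
after view 1 [y-axis, 26 of 36 cells solid] → remaining = 156
after view 2 [z-axis, 21 of 36 cells solid] → remaining = 86
after view 3 [x-axis, 11 of 36 cells solid] → remaining = 30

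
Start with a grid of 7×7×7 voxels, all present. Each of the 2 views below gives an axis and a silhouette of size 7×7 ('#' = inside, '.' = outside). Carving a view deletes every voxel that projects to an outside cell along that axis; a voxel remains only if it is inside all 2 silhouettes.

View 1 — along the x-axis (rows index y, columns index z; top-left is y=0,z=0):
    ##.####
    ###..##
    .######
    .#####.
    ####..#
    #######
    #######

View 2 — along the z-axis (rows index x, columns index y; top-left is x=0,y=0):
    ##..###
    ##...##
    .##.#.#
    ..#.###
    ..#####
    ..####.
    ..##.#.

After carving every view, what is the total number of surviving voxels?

voxel count = 174

before carving: 343 voxels (7×7×7)
V1 x: intersect with YZ mask (41 set) -- 287 left
V2 z: intersect with XY mask (29 set) -- 174 left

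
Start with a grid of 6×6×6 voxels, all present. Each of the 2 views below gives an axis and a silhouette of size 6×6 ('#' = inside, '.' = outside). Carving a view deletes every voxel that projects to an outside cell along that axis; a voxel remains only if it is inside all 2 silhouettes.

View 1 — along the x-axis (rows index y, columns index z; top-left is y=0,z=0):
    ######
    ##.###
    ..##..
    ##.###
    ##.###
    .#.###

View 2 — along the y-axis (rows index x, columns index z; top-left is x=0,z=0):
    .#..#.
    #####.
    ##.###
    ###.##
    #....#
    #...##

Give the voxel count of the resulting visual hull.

initial block: 6^3 = 216
carve view 1 (along x, YZ-mask fill 27/36): 162 voxels remain
carve view 2 (along y, XZ-mask fill 22/36): 101 voxels remain

101 voxels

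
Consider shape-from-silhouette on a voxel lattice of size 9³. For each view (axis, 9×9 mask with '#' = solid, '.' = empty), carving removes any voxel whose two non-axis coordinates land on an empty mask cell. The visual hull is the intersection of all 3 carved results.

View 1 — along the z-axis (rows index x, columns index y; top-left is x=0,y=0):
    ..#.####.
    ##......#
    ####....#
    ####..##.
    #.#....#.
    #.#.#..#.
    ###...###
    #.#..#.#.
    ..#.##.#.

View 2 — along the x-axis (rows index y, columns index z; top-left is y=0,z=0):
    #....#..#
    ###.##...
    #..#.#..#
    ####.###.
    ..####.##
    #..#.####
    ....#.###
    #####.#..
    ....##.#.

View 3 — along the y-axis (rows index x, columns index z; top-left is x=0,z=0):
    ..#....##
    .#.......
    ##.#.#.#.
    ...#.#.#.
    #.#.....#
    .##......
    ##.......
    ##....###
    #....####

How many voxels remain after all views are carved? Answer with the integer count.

full grid |V| = 729
  1. axis=2 (XY plane), |mask|=40  ⇒  voxels=360
  2. axis=0 (YZ plane), |mask|=44  ⇒  voxels=186
  3. axis=1 (XZ plane), |mask|=29  ⇒  voxels=73

73 voxels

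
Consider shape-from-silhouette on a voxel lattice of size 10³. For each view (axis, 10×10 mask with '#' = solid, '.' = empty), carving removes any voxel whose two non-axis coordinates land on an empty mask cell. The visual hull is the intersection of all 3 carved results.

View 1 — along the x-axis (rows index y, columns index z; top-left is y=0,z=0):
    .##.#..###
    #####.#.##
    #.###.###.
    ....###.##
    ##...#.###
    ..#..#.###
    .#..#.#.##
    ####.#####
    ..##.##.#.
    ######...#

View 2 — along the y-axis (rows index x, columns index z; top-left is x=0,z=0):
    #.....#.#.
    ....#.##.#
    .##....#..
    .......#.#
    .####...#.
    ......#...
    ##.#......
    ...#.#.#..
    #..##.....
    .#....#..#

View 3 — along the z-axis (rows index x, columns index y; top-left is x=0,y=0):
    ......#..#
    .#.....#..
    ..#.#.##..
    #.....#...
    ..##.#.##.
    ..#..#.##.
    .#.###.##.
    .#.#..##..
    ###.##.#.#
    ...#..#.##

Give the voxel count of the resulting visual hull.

initial block: 10^3 = 1000
[1] x-view keeps 63 columns → grid now 630
[2] y-view keeps 30 columns → grid now 183
[3] z-view keeps 40 columns → grid now 73

73 voxels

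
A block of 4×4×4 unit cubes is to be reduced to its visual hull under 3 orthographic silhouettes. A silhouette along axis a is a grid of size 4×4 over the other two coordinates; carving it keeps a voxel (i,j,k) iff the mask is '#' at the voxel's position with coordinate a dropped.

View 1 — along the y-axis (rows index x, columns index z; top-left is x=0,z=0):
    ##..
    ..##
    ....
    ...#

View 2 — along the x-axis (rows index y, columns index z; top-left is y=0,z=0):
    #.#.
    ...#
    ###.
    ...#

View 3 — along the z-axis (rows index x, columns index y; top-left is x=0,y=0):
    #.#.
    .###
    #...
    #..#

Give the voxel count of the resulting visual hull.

full grid |V| = 64
after view 1 [y-axis, 5 of 16 cells solid] → remaining = 20
after view 2 [x-axis, 7 of 16 cells solid] → remaining = 9
after view 3 [z-axis, 8 of 16 cells solid] → remaining = 7

|visual hull| = 7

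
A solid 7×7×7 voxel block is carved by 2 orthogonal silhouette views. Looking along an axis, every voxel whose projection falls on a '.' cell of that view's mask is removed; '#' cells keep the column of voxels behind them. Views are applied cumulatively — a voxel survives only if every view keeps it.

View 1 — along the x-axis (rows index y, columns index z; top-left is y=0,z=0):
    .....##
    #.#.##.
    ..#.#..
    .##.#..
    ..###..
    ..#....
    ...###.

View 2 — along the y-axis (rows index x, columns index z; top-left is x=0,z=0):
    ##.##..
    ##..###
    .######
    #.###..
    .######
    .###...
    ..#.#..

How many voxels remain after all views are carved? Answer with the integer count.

start: 7×7×7 = 343 voxels
[1] x-view keeps 18 columns → grid now 126
[2] y-view keeps 30 columns → grid now 85

85 voxels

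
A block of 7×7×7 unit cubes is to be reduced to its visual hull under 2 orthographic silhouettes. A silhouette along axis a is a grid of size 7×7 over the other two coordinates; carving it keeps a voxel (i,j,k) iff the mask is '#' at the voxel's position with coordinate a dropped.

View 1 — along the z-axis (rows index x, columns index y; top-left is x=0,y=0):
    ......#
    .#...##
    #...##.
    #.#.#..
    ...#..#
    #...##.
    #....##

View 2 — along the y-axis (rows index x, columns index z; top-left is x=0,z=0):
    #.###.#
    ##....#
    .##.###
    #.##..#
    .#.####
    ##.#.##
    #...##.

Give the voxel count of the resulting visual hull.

75 voxels

initial block: 7^3 = 343
step 1: project along z, AND mask (18/49) → |grid| = 126
step 2: project along y, AND mask (30/49) → |grid| = 75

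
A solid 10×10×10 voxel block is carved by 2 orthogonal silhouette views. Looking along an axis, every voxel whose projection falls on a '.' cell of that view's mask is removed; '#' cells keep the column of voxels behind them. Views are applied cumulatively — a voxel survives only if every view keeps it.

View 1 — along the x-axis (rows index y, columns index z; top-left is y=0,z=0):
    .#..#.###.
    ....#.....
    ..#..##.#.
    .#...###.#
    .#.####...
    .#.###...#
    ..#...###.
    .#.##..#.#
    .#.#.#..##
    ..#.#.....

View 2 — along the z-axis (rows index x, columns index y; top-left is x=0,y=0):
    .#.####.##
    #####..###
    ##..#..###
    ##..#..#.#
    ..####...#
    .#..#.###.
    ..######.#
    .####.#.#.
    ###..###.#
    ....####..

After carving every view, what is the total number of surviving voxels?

240 voxels

full grid |V| = 1000
after view 1 [x-axis, 41 of 100 cells solid] → remaining = 410
after view 2 [z-axis, 60 of 100 cells solid] → remaining = 240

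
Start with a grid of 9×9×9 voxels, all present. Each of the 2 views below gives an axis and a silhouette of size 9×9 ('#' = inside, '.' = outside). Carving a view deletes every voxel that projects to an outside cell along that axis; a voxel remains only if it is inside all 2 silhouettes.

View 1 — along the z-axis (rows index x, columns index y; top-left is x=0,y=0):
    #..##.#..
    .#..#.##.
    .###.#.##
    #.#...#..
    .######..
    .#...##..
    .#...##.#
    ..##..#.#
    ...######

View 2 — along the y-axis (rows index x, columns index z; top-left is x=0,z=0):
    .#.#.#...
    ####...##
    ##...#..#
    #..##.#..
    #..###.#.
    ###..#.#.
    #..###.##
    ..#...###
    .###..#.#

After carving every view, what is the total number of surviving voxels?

start: 9×9×9 = 729 voxels
V1 z: intersect with XY mask (40 set) -- 360 left
V2 y: intersect with XZ mask (42 set) -- 187 left

187 voxels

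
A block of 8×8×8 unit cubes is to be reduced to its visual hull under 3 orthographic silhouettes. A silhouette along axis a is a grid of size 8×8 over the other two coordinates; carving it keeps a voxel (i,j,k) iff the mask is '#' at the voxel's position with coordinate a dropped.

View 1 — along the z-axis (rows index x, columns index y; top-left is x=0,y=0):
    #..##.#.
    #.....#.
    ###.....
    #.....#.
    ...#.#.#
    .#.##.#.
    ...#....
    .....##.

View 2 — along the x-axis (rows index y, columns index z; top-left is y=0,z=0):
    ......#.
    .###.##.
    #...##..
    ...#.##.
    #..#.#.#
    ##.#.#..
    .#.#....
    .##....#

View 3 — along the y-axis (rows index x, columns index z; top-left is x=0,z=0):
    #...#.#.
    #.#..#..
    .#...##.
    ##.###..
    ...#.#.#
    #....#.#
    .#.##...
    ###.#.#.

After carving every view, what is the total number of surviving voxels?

initial block: 8^3 = 512
[1] z-view keeps 21 columns → grid now 168
[2] x-view keeps 25 columns → grid now 58
[3] y-view keeps 28 columns → grid now 24

voxel count = 24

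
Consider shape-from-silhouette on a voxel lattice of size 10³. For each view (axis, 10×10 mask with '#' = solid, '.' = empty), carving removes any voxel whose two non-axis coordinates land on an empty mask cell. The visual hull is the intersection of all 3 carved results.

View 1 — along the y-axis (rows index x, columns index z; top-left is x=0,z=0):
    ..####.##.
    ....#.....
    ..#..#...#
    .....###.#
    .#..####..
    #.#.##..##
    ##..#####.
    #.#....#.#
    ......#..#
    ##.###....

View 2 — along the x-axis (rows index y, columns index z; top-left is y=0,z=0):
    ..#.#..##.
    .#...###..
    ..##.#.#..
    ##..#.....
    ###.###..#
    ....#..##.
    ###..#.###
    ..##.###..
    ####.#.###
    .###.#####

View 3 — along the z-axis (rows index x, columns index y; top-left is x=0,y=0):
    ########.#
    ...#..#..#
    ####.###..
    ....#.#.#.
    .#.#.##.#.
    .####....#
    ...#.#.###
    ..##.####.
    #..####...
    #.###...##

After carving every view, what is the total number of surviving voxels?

full grid |V| = 1000
  1. axis=1 (XZ plane), |mask|=43  ⇒  voxels=430
  2. axis=0 (YZ plane), |mask|=53  ⇒  voxels=234
  3. axis=2 (XY plane), |mask|=54  ⇒  voxels=130

voxel count = 130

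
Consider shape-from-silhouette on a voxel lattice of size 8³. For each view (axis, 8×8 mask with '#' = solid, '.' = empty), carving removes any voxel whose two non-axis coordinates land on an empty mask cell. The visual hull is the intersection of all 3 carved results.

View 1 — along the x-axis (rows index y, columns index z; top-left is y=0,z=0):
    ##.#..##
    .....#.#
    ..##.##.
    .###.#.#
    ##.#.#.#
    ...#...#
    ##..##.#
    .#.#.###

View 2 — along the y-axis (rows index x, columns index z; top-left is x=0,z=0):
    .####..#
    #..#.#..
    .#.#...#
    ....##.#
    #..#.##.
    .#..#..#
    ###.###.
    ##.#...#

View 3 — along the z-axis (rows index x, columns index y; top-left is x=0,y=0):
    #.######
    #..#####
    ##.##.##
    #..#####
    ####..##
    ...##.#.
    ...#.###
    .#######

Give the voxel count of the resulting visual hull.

start: 8×8×8 = 512 voxels
V1 x: intersect with YZ mask (33 set) -- 264 left
V2 y: intersect with XZ mask (31 set) -- 140 left
V3 z: intersect with XY mask (45 set) -- 106 left

voxel count = 106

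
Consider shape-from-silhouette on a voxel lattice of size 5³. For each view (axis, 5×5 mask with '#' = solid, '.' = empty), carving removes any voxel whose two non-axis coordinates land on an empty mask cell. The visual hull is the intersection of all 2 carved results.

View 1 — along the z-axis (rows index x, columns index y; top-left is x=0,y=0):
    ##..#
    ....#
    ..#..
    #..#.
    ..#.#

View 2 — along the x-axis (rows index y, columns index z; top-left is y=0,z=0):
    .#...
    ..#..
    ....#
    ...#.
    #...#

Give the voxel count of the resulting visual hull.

remaining voxels: 12

before carving: 125 voxels (5×5×5)
after view 1 [z-axis, 9 of 25 cells solid] → remaining = 45
after view 2 [x-axis, 6 of 25 cells solid] → remaining = 12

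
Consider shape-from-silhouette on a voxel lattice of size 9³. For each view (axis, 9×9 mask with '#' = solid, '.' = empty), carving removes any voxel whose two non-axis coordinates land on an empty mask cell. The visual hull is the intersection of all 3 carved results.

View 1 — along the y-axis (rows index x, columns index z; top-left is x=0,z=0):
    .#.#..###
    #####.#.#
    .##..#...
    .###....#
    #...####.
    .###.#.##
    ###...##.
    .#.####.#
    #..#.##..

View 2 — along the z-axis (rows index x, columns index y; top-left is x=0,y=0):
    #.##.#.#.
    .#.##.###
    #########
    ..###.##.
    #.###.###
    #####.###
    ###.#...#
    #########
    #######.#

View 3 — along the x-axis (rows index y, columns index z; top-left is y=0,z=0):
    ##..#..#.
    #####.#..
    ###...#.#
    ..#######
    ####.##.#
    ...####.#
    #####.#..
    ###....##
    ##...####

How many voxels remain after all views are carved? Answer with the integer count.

204 voxels

before carving: 729 voxels (9×9×9)
after view 1 [y-axis, 45 of 81 cells solid] → remaining = 405
after view 2 [z-axis, 62 of 81 cells solid] → remaining = 308
after view 3 [x-axis, 51 of 81 cells solid] → remaining = 204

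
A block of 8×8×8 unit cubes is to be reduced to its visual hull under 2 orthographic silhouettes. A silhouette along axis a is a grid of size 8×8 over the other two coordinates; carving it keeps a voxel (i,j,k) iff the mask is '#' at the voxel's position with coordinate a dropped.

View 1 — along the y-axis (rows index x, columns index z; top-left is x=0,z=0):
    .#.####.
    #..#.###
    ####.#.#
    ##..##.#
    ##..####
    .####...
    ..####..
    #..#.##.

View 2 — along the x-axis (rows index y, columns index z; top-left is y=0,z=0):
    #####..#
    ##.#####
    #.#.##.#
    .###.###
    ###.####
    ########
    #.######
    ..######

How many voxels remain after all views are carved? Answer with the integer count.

full grid |V| = 512
step 1: project along y, AND mask (39/64) → |grid| = 312
step 2: project along x, AND mask (52/64) → |grid| = 252

252 voxels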